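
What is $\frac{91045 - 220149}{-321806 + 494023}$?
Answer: $- \frac{129104}{172217} \approx -0.74966$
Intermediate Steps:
$\frac{91045 - 220149}{-321806 + 494023} = \frac{91045 - 220149}{172217} = \left(-129104\right) \frac{1}{172217} = - \frac{129104}{172217}$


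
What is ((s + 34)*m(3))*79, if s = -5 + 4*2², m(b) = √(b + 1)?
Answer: 7110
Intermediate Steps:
m(b) = √(1 + b)
s = 11 (s = -5 + 4*4 = -5 + 16 = 11)
((s + 34)*m(3))*79 = ((11 + 34)*√(1 + 3))*79 = (45*√4)*79 = (45*2)*79 = 90*79 = 7110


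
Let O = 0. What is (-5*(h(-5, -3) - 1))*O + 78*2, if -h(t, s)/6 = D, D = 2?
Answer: 156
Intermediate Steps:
h(t, s) = -12 (h(t, s) = -6*2 = -12)
(-5*(h(-5, -3) - 1))*O + 78*2 = -5*(-12 - 1)*0 + 78*2 = -5*(-13)*0 + 156 = 65*0 + 156 = 0 + 156 = 156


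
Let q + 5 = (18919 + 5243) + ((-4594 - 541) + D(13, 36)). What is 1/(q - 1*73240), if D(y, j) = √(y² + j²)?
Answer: -54218/2939590059 - √1465/2939590059 ≈ -1.8457e-5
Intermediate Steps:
D(y, j) = √(j² + y²)
q = 19022 + √1465 (q = -5 + ((18919 + 5243) + ((-4594 - 541) + √(36² + 13²))) = -5 + (24162 + (-5135 + √(1296 + 169))) = -5 + (24162 + (-5135 + √1465)) = -5 + (19027 + √1465) = 19022 + √1465 ≈ 19060.)
1/(q - 1*73240) = 1/((19022 + √1465) - 1*73240) = 1/((19022 + √1465) - 73240) = 1/(-54218 + √1465)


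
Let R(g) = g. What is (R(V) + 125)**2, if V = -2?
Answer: 15129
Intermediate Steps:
(R(V) + 125)**2 = (-2 + 125)**2 = 123**2 = 15129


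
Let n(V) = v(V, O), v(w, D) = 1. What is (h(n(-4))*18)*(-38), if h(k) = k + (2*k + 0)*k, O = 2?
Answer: -2052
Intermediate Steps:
n(V) = 1
h(k) = k + 2*k² (h(k) = k + (2*k)*k = k + 2*k²)
(h(n(-4))*18)*(-38) = ((1*(1 + 2*1))*18)*(-38) = ((1*(1 + 2))*18)*(-38) = ((1*3)*18)*(-38) = (3*18)*(-38) = 54*(-38) = -2052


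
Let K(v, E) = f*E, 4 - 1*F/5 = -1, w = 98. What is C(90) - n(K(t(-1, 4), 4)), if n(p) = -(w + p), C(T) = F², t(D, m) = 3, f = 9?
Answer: 759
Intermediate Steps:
F = 25 (F = 20 - 5*(-1) = 20 + 5 = 25)
K(v, E) = 9*E
C(T) = 625 (C(T) = 25² = 625)
n(p) = -98 - p (n(p) = -(98 + p) = -98 - p)
C(90) - n(K(t(-1, 4), 4)) = 625 - (-98 - 9*4) = 625 - (-98 - 1*36) = 625 - (-98 - 36) = 625 - 1*(-134) = 625 + 134 = 759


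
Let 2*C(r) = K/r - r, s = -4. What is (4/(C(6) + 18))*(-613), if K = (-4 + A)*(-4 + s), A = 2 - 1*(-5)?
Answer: -2452/13 ≈ -188.62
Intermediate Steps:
A = 7 (A = 2 + 5 = 7)
K = -24 (K = (-4 + 7)*(-4 - 4) = 3*(-8) = -24)
C(r) = -12/r - r/2 (C(r) = (-24/r - r)/2 = (-r - 24/r)/2 = -12/r - r/2)
(4/(C(6) + 18))*(-613) = (4/((-12/6 - 1/2*6) + 18))*(-613) = (4/((-12*1/6 - 3) + 18))*(-613) = (4/((-2 - 3) + 18))*(-613) = (4/(-5 + 18))*(-613) = (4/13)*(-613) = -2452/13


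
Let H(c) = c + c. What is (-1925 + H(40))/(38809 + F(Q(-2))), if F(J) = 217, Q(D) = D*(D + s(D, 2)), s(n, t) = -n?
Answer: -1845/39026 ≈ -0.047276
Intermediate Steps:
H(c) = 2*c
Q(D) = 0 (Q(D) = D*(D - D) = D*0 = 0)
(-1925 + H(40))/(38809 + F(Q(-2))) = (-1925 + 2*40)/(38809 + 217) = (-1925 + 80)/39026 = -1845*1/39026 = -1845/39026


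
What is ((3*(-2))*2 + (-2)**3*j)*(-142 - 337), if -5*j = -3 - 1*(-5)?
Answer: 21076/5 ≈ 4215.2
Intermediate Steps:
j = -2/5 (j = -(-3 - 1*(-5))/5 = -(-3 + 5)/5 = -1/5*2 = -2/5 ≈ -0.40000)
((3*(-2))*2 + (-2)**3*j)*(-142 - 337) = ((3*(-2))*2 + (-2)**3*(-2/5))*(-142 - 337) = (-6*2 - 8*(-2/5))*(-479) = (-12 + 16/5)*(-479) = -44/5*(-479) = 21076/5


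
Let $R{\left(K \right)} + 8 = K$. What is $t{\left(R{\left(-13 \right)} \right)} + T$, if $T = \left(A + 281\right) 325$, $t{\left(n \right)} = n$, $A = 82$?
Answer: $117954$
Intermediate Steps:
$R{\left(K \right)} = -8 + K$
$T = 117975$ ($T = \left(82 + 281\right) 325 = 363 \cdot 325 = 117975$)
$t{\left(R{\left(-13 \right)} \right)} + T = \left(-8 - 13\right) + 117975 = -21 + 117975 = 117954$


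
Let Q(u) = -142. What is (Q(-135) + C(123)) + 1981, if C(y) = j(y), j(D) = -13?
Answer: 1826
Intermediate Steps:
C(y) = -13
(Q(-135) + C(123)) + 1981 = (-142 - 13) + 1981 = -155 + 1981 = 1826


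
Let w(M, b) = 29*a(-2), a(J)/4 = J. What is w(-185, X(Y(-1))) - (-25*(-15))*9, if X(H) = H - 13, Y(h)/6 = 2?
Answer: -3607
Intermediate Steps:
a(J) = 4*J
Y(h) = 12 (Y(h) = 6*2 = 12)
X(H) = -13 + H
w(M, b) = -232 (w(M, b) = 29*(4*(-2)) = 29*(-8) = -232)
w(-185, X(Y(-1))) - (-25*(-15))*9 = -232 - (-25*(-15))*9 = -232 - 375*9 = -232 - 1*3375 = -232 - 3375 = -3607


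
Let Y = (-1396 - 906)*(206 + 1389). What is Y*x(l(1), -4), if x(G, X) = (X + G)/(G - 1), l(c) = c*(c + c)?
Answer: 7343380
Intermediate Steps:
l(c) = 2*c² (l(c) = c*(2*c) = 2*c²)
x(G, X) = (G + X)/(-1 + G)
Y = -3671690 (Y = -2302*1595 = -3671690)
Y*x(l(1), -4) = -3671690*(2*1² - 4)/(-1 + 2*1²) = -3671690*(2*1 - 4)/(-1 + 2*1) = -3671690*(2 - 4)/(-1 + 2) = -3671690*(-2)/1 = -3671690*(-2) = 7343380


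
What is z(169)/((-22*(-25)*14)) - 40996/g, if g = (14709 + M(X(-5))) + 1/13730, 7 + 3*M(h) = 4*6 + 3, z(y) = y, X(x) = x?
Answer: -106611379943/38572438100 ≈ -2.7639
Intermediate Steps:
M(h) = 20/3 (M(h) = -7/3 + (4*6 + 3)/3 = -7/3 + (24 + 3)/3 = -7/3 + (⅓)*27 = -7/3 + 9 = 20/3)
g = 606138313/41190 (g = (14709 + 20/3) + 1/13730 = 44147/3 + 1/13730 = 606138313/41190 ≈ 14716.)
z(169)/((-22*(-25)*14)) - 40996/g = 169/((-22*(-25)*14)) - 40996/606138313/41190 = 169/((550*14)) - 40996*41190/606138313 = 169/7700 - 1688625240/606138313 = -106611379943/38572438100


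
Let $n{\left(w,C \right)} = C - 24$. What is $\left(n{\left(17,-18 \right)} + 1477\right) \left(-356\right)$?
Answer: $-510860$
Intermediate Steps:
$n{\left(w,C \right)} = -24 + C$
$\left(n{\left(17,-18 \right)} + 1477\right) \left(-356\right) = \left(\left(-24 - 18\right) + 1477\right) \left(-356\right) = \left(-42 + 1477\right) \left(-356\right) = 1435 \left(-356\right) = -510860$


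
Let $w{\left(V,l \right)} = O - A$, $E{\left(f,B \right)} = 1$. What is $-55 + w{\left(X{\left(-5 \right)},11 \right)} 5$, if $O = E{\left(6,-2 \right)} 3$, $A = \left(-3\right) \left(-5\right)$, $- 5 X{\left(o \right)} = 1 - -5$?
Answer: $-115$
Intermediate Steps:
$X{\left(o \right)} = - \frac{6}{5}$ ($X{\left(o \right)} = - \frac{1 - -5}{5} = - \frac{1 + 5}{5} = \left(- \frac{1}{5}\right) 6 = - \frac{6}{5}$)
$A = 15$
$O = 3$ ($O = 1 \cdot 3 = 3$)
$w{\left(V,l \right)} = -12$ ($w{\left(V,l \right)} = 3 - 15 = -12$)
$-55 + w{\left(X{\left(-5 \right)},11 \right)} 5 = -55 - 60 = -115$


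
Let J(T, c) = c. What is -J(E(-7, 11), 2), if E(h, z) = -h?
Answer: -2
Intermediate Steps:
-J(E(-7, 11), 2) = -1*2 = -2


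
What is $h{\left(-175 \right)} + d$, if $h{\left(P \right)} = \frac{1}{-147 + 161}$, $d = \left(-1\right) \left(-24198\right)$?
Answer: $\frac{338773}{14} \approx 24198.0$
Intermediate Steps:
$d = 24198$
$h{\left(P \right)} = \frac{1}{14}$
$h{\left(-175 \right)} + d = \frac{1}{14} + 24198 = \frac{338773}{14}$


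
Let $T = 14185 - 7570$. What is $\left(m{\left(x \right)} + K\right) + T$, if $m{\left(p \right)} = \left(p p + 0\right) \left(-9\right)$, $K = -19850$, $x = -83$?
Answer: $-75236$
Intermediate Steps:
$m{\left(p \right)} = - 9 p^{2}$ ($m{\left(p \right)} = \left(p^{2} + 0\right) \left(-9\right) = p^{2} \left(-9\right) = - 9 p^{2}$)
$T = 6615$ ($T = 14185 - 7570 = 6615$)
$\left(m{\left(x \right)} + K\right) + T = \left(- 9 \left(-83\right)^{2} - 19850\right) + 6615 = \left(\left(-9\right) 6889 - 19850\right) + 6615 = \left(-62001 - 19850\right) + 6615 = -81851 + 6615 = -75236$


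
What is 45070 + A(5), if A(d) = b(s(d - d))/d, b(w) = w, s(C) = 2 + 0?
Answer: 225352/5 ≈ 45070.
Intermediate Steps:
s(C) = 2
A(d) = 2/d
45070 + A(5) = 45070 + 2/5 = 225352/5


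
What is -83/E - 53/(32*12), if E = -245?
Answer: 18887/94080 ≈ 0.20075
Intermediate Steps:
-83/E - 53/(32*12) = -83/(-245) - 53/(32*12) = -83*(-1/245) - 53/384 = 83/245 - 53*1/384 = 83/245 - 53/384 = 18887/94080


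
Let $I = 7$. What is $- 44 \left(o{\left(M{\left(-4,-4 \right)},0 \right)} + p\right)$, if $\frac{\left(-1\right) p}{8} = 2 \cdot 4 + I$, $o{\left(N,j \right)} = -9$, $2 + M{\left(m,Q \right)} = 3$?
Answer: $5676$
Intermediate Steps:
$M{\left(m,Q \right)} = 1$ ($M{\left(m,Q \right)} = -2 + 3 = 1$)
$p = -120$ ($p = - 8 \left(2 \cdot 4 + 7\right) = - 8 \left(8 + 7\right) = \left(-8\right) 15 = -120$)
$- 44 \left(o{\left(M{\left(-4,-4 \right)},0 \right)} + p\right) = - 44 \left(-9 - 120\right) = \left(-44\right) \left(-129\right) = 5676$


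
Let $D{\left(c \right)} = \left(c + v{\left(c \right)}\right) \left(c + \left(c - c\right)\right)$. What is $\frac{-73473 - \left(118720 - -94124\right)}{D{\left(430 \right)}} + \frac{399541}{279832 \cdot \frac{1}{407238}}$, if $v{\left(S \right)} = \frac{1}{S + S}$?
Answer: $\frac{3342751310103815}{5749008524} \approx 5.8145 \cdot 10^{5}$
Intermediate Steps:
$v{\left(S \right)} = \frac{1}{2 S}$
$D{\left(c \right)} = c \left(c + \frac{1}{2 c}\right)$ ($D{\left(c \right)} = \left(c + \frac{1}{2 c}\right) \left(c + \left(c - c\right)\right) = \left(c + \frac{1}{2 c}\right) \left(c + 0\right) = \left(c + \frac{1}{2 c}\right) c = c \left(c + \frac{1}{2 c}\right)$)
$\frac{-73473 - \left(118720 - -94124\right)}{D{\left(430 \right)}} + \frac{399541}{279832 \cdot \frac{1}{407238}} = \frac{-73473 - \left(118720 - -94124\right)}{\frac{1}{2} + 430^{2}} + \frac{399541}{279832 \cdot \frac{1}{407238}} = \frac{-73473 - \left(118720 + 94124\right)}{\frac{1}{2} + 184900} + \frac{399541}{279832 \cdot \frac{1}{407238}} = \frac{-73473 - 212844}{\frac{369801}{2}} + \frac{399541}{\frac{139916}{203619}} = \left(-73473 - 212844\right) \frac{2}{369801} + 399541 \cdot \frac{203619}{139916} = \left(-286317\right) \frac{2}{369801} + \frac{81354138879}{139916} = - \frac{63626}{41089} + \frac{81354138879}{139916} = \frac{3342751310103815}{5749008524}$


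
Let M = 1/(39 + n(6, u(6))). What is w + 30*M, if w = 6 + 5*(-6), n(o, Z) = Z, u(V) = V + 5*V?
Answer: -118/5 ≈ -23.600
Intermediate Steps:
u(V) = 6*V
w = -24 (w = 6 - 30 = -24)
M = 1/75 (M = 1/(39 + 6*6) = 1/(39 + 36) = 1/75 ≈ 0.013333)
w + 30*M = -24 + 30*(1/75) = -24 + ⅖ = -118/5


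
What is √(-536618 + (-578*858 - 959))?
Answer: I*√1033501 ≈ 1016.6*I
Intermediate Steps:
√(-536618 + (-578*858 - 959)) = √(-536618 + (-495924 - 959)) = √(-536618 - 496883) = √(-1033501) = I*√1033501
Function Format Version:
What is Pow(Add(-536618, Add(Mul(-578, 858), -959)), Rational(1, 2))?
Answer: Mul(I, Pow(1033501, Rational(1, 2))) ≈ Mul(1016.6, I)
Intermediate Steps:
Pow(Add(-536618, Add(Mul(-578, 858), -959)), Rational(1, 2)) = Pow(Add(-536618, Add(-495924, -959)), Rational(1, 2)) = Pow(Add(-536618, -496883), Rational(1, 2)) = Pow(-1033501, Rational(1, 2)) = Mul(I, Pow(1033501, Rational(1, 2)))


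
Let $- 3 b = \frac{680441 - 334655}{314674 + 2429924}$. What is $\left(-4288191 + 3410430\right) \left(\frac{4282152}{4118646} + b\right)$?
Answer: $- \frac{39283505417001417}{44857252279} \approx -8.7575 \cdot 10^{5}$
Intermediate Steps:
$b = - \frac{57631}{1372299}$ ($b = - \frac{\left(680441 - 334655\right) \frac{1}{314674 + 2429924}}{3} = - \frac{345786 \cdot \frac{1}{2744598}}{3} = \left(- \frac{1}{3}\right) \frac{57631}{457433} = - \frac{57631}{1372299} \approx -0.041996$)
$\left(-4288191 + 3410430\right) \left(\frac{4282152}{4118646} + b\right) = \left(-4288191 + 3410430\right) \left(\frac{4282152}{4118646} - \frac{57631}{1372299}\right) = - 877761 \left(4282152 \cdot \frac{1}{4118646} - \frac{57631}{1372299}\right) = - 877761 \left(\frac{101956}{98063} - \frac{57631}{1372299}\right) = \left(-877761\right) \frac{134262648091}{134571756837} = - \frac{39283505417001417}{44857252279}$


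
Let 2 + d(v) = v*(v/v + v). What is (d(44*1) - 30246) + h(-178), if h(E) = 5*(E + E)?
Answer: -30048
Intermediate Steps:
h(E) = 10*E (h(E) = 5*(2*E) = 10*E)
d(v) = -2 + v*(1 + v) (d(v) = -2 + v*(v/v + v) = -2 + v*(1 + v))
(d(44*1) - 30246) + h(-178) = ((-2 + 44*1 + (44*1)²) - 30246) + 10*(-178) = ((-2 + 44 + 44²) - 30246) - 1780 = ((-2 + 44 + 1936) - 30246) - 1780 = (1978 - 30246) - 1780 = -28268 - 1780 = -30048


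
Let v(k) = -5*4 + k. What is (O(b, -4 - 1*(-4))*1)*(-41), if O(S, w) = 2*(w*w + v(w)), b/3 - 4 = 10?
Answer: 1640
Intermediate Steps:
v(k) = -20 + k
b = 42 (b = 12 + 3*10 = 12 + 30 = 42)
O(S, w) = -40 + 2*w + 2*w² (O(S, w) = 2*(w*w + (-20 + w)) = 2*(w² + (-20 + w)) = 2*(-20 + w + w²) = -40 + 2*w + 2*w²)
(O(b, -4 - 1*(-4))*1)*(-41) = ((-40 + 2*(-4 - 1*(-4)) + 2*(-4 - 1*(-4))²)*1)*(-41) = ((-40 + 2*(-4 + 4) + 2*(-4 + 4)²)*1)*(-41) = ((-40 + 2*0 + 2*0²)*1)*(-41) = ((-40 + 0 + 2*0)*1)*(-41) = ((-40 + 0 + 0)*1)*(-41) = -40*1*(-41) = -40*(-41) = 1640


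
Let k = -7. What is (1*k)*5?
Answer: -35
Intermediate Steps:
(1*k)*5 = (1*(-7))*5 = -7*5 = -35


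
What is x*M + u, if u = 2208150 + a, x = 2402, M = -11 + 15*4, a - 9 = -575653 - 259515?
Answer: 1490689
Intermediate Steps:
a = -835159 (a = 9 + (-575653 - 259515) = 9 - 835168 = -835159)
M = 49 (M = -11 + 60 = 49)
u = 1372991 (u = 2208150 - 835159 = 1372991)
x*M + u = 2402*49 + 1372991 = 117698 + 1372991 = 1490689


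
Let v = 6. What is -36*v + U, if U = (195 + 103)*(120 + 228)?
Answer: 103488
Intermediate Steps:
U = 103704 (U = 298*348 = 103704)
-36*v + U = -36*6 + 103704 = -216 + 103704 = 103488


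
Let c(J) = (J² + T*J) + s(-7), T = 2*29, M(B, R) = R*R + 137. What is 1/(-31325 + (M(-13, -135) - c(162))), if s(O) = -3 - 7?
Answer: -1/48593 ≈ -2.0579e-5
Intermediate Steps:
M(B, R) = 137 + R² (M(B, R) = R² + 137 = 137 + R²)
s(O) = -10
T = 58
c(J) = -10 + J² + 58*J (c(J) = (J² + 58*J) - 10 = -10 + J² + 58*J)
1/(-31325 + (M(-13, -135) - c(162))) = 1/(-31325 + ((137 + (-135)²) - (-10 + 162² + 58*162))) = 1/(-31325 + ((137 + 18225) - (-10 + 26244 + 9396))) = 1/(-31325 + (18362 - 1*35630)) = 1/(-31325 + (18362 - 35630)) = 1/(-31325 - 17268) = 1/(-48593) = -1/48593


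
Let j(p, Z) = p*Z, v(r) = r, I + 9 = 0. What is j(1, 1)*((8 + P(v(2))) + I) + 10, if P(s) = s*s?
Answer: 13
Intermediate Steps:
I = -9 (I = -9 + 0 = -9)
P(s) = s²
j(p, Z) = Z*p
j(1, 1)*((8 + P(v(2))) + I) + 10 = (1*1)*((8 + 2²) - 9) + 10 = 1*((8 + 4) - 9) + 10 = 1*(12 - 9) + 10 = 1*3 + 10 = 3 + 10 = 13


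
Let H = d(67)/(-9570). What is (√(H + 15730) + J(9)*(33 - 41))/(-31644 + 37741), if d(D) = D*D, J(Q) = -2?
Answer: 16/6097 + √1440587517270/58348290 ≈ 0.023195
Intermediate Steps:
d(D) = D²
H = -4489/9570 (H = 67²/(-9570) = 4489*(-1/9570) = -4489/9570 ≈ -0.46907)
(√(H + 15730) + J(9)*(33 - 41))/(-31644 + 37741) = (√(-4489/9570 + 15730) - 2*(33 - 41))/(-31644 + 37741) = (√(150531611/9570) - 2*(-8))/6097 = (√1440587517270/9570 + 16)*(1/6097) = (16 + √1440587517270/9570)*(1/6097) = 16/6097 + √1440587517270/58348290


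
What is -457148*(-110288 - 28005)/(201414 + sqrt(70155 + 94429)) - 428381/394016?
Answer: 1254293115745691172941/3996054598721248 - 31610184182*sqrt(41146)/10141858703 ≈ 3.1325e+5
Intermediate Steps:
-457148*(-110288 - 28005)/(201414 + sqrt(70155 + 94429)) - 428381/394016 = -457148*(-138293/(201414 + sqrt(164584))) - 428381*1/394016 = -457148*(-138293/(201414 + 2*sqrt(41146))) - 428381/394016 = -457148/(-201414/138293 - 2*sqrt(41146)/138293) - 428381/394016 = -428381/394016 - 457148/(-201414/138293 - 2*sqrt(41146)/138293)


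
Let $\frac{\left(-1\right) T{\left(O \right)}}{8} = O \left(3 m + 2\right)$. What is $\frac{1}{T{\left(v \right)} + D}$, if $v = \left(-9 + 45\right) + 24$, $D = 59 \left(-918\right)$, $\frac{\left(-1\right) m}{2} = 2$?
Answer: $- \frac{1}{49362} \approx -2.0259 \cdot 10^{-5}$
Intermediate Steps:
$m = -4$ ($m = \left(-2\right) 2 = -4$)
$D = -54162$
$v = 60$ ($v = 36 + 24 = 60$)
$T{\left(O \right)} = 80 O$ ($T{\left(O \right)} = - 8 O \left(3 \left(-4\right) + 2\right) = - 8 O \left(-12 + 2\right) = - 8 O \left(-10\right) = - 8 \left(- 10 O\right) = 80 O$)
$\frac{1}{T{\left(v \right)} + D} = \frac{1}{80 \cdot 60 - 54162} = \frac{1}{4800 - 54162} = \frac{1}{-49362} = - \frac{1}{49362}$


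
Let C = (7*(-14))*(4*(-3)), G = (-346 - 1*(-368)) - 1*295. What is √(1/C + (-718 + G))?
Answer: I*√6992490/84 ≈ 31.48*I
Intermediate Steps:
G = -273 (G = (-346 + 368) - 295 = 22 - 295 = -273)
C = 1176 (C = -98*(-12) = 1176)
√(1/C + (-718 + G)) = √(1/1176 + (-718 - 273)) = √(1/1176 - 991) = √(-1165415/1176) = I*√6992490/84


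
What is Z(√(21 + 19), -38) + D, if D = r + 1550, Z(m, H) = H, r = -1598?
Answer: -86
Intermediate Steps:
D = -48 (D = -1598 + 1550 = -48)
Z(√(21 + 19), -38) + D = -38 - 48 = -86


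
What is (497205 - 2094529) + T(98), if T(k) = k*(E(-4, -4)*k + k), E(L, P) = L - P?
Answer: -1587720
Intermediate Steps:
T(k) = k² (T(k) = k*((-4 - 1*(-4))*k + k) = k*((-4 + 4)*k + k) = k*(0*k + k) = k*(0 + k) = k*k = k²)
(497205 - 2094529) + T(98) = (497205 - 2094529) + 98² = -1597324 + 9604 = -1587720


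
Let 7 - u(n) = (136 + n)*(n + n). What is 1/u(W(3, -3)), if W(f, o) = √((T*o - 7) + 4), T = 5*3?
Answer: 103/3561841 + 1088*I*√3/3561841 ≈ 2.8918e-5 + 0.00052907*I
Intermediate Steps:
T = 15
W(f, o) = √(-3 + 15*o) (W(f, o) = √((15*o - 7) + 4) = √((-7 + 15*o) + 4) = √(-3 + 15*o))
u(n) = 7 - 2*n*(136 + n) (u(n) = 7 - (136 + n)*(n + n) = 7 - (136 + n)*2*n = 7 - 2*n*(136 + n))
1/u(W(3, -3)) = 1/(7 - 272*√(-3 + 15*(-3)) - 2*(√(-3 + 15*(-3)))²) = 1/(7 - 272*√(-3 - 45) - 2*(√(-3 - 45))²) = 1/(7 - 1088*I*√3 - 2*(√(-48))²) = 1/(7 - 1088*I*√3 - 2*(4*I*√3)²) = 1/(7 - 1088*I*√3 - 2*(-48)) = 1/(7 - 1088*I*√3 + 96) = 1/(103 - 1088*I*√3)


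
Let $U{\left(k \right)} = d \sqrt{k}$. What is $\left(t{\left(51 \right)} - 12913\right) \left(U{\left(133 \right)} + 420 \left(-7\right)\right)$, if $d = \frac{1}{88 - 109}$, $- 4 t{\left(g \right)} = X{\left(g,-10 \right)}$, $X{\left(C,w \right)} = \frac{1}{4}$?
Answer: $\frac{151857615}{4} + \frac{206609 \sqrt{133}}{336} \approx 3.7972 \cdot 10^{7}$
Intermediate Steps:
$X{\left(C,w \right)} = \frac{1}{4}$
$t{\left(g \right)} = - \frac{1}{16}$ ($t{\left(g \right)} = \left(- \frac{1}{4}\right) \frac{1}{4} = - \frac{1}{16}$)
$d = - \frac{1}{21}$ ($d = \frac{1}{-21} = - \frac{1}{21} \approx -0.047619$)
$U{\left(k \right)} = - \frac{\sqrt{k}}{21}$
$\left(t{\left(51 \right)} - 12913\right) \left(U{\left(133 \right)} + 420 \left(-7\right)\right) = \left(- \frac{1}{16} - 12913\right) \left(- \frac{\sqrt{133}}{21} + 420 \left(-7\right)\right) = - \frac{206609 \left(- \frac{\sqrt{133}}{21} - 2940\right)}{16} = - \frac{206609 \left(-2940 - \frac{\sqrt{133}}{21}\right)}{16} = \frac{151857615}{4} + \frac{206609 \sqrt{133}}{336}$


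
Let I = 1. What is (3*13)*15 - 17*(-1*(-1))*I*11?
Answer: 398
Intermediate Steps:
(3*13)*15 - 17*(-1*(-1))*I*11 = (3*13)*15 - 17*(-1*(-1))*11 = 39*15 - 17*11 = 585 - 17*1*11 = 585 - 17*11 = 585 - 187 = 398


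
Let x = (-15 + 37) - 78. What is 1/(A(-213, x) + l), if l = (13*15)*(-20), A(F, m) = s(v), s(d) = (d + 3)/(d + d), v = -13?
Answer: -13/50695 ≈ -0.00025644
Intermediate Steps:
x = -56 (x = 22 - 78 = -56)
s(d) = (3 + d)/(2*d) (s(d) = (3 + d)/((2*d)) = (3 + d)*(1/(2*d)) = (3 + d)/(2*d))
A(F, m) = 5/13 (A(F, m) = (½)*(3 - 13)/(-13) = (½)*(-1/13)*(-10) = 5/13)
l = -3900 (l = 195*(-20) = -3900)
1/(A(-213, x) + l) = 1/(5/13 - 3900) = 1/(-50695/13) = -13/50695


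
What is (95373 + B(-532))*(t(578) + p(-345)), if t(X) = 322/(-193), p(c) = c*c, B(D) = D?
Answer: 2178640316023/193 ≈ 1.1288e+10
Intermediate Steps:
p(c) = c**2
t(X) = -322/193 (t(X) = 322*(-1/193) = -322/193)
(95373 + B(-532))*(t(578) + p(-345)) = (95373 - 532)*(-322/193 + (-345)**2) = 94841*(-322/193 + 119025) = 94841*(22971503/193) = 2178640316023/193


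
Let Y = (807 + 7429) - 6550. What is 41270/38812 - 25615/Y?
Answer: -115573520/8179629 ≈ -14.129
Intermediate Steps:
Y = 1686 (Y = 8236 - 6550 = 1686)
41270/38812 - 25615/Y = 41270/38812 - 25615/1686 = 41270*(1/38812) - 25615*1/1686 = 20635/19406 - 25615/1686 = -115573520/8179629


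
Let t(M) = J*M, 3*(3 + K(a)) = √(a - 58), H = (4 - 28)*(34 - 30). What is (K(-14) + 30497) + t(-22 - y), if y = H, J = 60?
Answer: 34934 + 2*I*√2 ≈ 34934.0 + 2.8284*I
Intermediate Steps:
H = -96 (H = -24*4 = -96)
K(a) = -3 + √(-58 + a)/3 (K(a) = -3 + √(a - 58)/3 = -3 + √(-58 + a)/3)
y = -96
t(M) = 60*M
(K(-14) + 30497) + t(-22 - y) = ((-3 + √(-58 - 14)/3) + 30497) + 60*(-22 - 1*(-96)) = ((-3 + √(-72)/3) + 30497) + 60*(-22 + 96) = ((-3 + (6*I*√2)/3) + 30497) + 60*74 = ((-3 + 2*I*√2) + 30497) + 4440 = (30494 + 2*I*√2) + 4440 = 34934 + 2*I*√2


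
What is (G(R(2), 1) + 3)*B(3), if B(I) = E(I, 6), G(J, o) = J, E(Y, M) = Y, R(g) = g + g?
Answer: 21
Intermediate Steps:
R(g) = 2*g
B(I) = I
(G(R(2), 1) + 3)*B(3) = (2*2 + 3)*3 = (4 + 3)*3 = 7*3 = 21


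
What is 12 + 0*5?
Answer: 12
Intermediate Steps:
12 + 0*5 = 12 + 0 = 12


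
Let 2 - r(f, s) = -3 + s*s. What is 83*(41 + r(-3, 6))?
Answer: 830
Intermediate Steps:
r(f, s) = 5 - s**2 (r(f, s) = 2 - (-3 + s*s) = 2 - (-3 + s**2) = 2 + (3 - s**2) = 5 - s**2)
83*(41 + r(-3, 6)) = 83*(41 + (5 - 1*6**2)) = 83*(41 + (5 - 1*36)) = 83*(41 + (5 - 36)) = 83*(41 - 31) = 83*10 = 830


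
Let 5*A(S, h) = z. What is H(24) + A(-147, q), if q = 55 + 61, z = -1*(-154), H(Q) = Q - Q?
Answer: 154/5 ≈ 30.800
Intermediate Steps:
H(Q) = 0
z = 154
q = 116
A(S, h) = 154/5 (A(S, h) = (1/5)*154 = 154/5)
H(24) + A(-147, q) = 0 + 154/5 = 154/5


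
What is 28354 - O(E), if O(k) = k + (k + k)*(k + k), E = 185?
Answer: -108731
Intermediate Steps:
O(k) = k + 4*k² (O(k) = k + (2*k)*(2*k) = k + 4*k²)
28354 - O(E) = 28354 - 185*(1 + 4*185) = 28354 - 185*(1 + 740) = 28354 - 185*741 = 28354 - 1*137085 = 28354 - 137085 = -108731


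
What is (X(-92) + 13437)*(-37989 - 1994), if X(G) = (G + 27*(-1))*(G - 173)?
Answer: -1798115476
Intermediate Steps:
X(G) = (-173 + G)*(-27 + G) (X(G) = (G - 27)*(-173 + G) = (-27 + G)*(-173 + G) = (-173 + G)*(-27 + G))
(X(-92) + 13437)*(-37989 - 1994) = ((4671 + (-92)² - 200*(-92)) + 13437)*(-37989 - 1994) = ((4671 + 8464 + 18400) + 13437)*(-39983) = (31535 + 13437)*(-39983) = 44972*(-39983) = -1798115476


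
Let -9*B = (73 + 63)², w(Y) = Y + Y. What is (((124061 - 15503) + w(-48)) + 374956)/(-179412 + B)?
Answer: -2175381/816602 ≈ -2.6639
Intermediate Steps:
w(Y) = 2*Y
B = -18496/9 (B = -(73 + 63)²/9 = -⅑*136² = -⅑*18496 = -18496/9 ≈ -2055.1)
(((124061 - 15503) + w(-48)) + 374956)/(-179412 + B) = (((124061 - 15503) + 2*(-48)) + 374956)/(-179412 - 18496/9) = ((108558 - 96) + 374956)/(-1633204/9) = (108462 + 374956)*(-9/1633204) = 483418*(-9/1633204) = -2175381/816602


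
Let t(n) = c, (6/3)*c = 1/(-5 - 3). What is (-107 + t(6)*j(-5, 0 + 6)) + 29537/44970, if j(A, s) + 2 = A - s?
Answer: -37965719/359760 ≈ -105.53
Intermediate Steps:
c = -1/16 (c = 1/(2*(-5 - 3)) = (½)/(-8) = (½)*(-⅛) = -1/16 ≈ -0.062500)
t(n) = -1/16
j(A, s) = -2 + A - s (j(A, s) = -2 + (A - s) = -2 + A - s)
(-107 + t(6)*j(-5, 0 + 6)) + 29537/44970 = (-107 - (-2 - 5 - (0 + 6))/16) + 29537/44970 = (-107 - (-2 - 5 - 1*6)/16) + 29537*(1/44970) = (-107 - (-2 - 5 - 6)/16) + 29537/44970 = (-107 - 1/16*(-13)) + 29537/44970 = (-107 + 13/16) + 29537/44970 = -1699/16 + 29537/44970 = -37965719/359760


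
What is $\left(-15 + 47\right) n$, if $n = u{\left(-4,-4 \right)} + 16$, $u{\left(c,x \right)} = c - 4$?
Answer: $256$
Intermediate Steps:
$u{\left(c,x \right)} = -4 + c$ ($u{\left(c,x \right)} = c - 4 = -4 + c$)
$n = 8$ ($n = \left(-4 - 4\right) + 16 = -8 + 16 = 8$)
$\left(-15 + 47\right) n = \left(-15 + 47\right) 8 = 32 \cdot 8 = 256$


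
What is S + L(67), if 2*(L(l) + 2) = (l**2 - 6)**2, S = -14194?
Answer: 20068897/2 ≈ 1.0034e+7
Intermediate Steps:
L(l) = -2 + (-6 + l**2)**2/2 (L(l) = -2 + (l**2 - 6)**2/2 = -2 + (-6 + l**2)**2/2)
S + L(67) = -14194 + (-2 + (-6 + 67**2)**2/2) = -14194 + (-2 + (-6 + 4489)**2/2) = -14194 + (-2 + (1/2)*4483**2) = -14194 + (-2 + (1/2)*20097289) = -14194 + (-2 + 20097289/2) = -14194 + 20097285/2 = 20068897/2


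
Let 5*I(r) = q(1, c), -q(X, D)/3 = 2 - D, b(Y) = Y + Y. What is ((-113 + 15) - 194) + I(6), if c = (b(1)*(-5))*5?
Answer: -1616/5 ≈ -323.20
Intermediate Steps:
b(Y) = 2*Y
c = -50 (c = ((2*1)*(-5))*5 = (2*(-5))*5 = -10*5 = -50)
q(X, D) = -6 + 3*D (q(X, D) = -3*(2 - D) = -6 + 3*D)
I(r) = -156/5 (I(r) = (-6 + 3*(-50))/5 = (-6 - 150)/5 = (⅕)*(-156) = -156/5)
((-113 + 15) - 194) + I(6) = ((-113 + 15) - 194) - 156/5 = (-98 - 194) - 156/5 = -292 - 156/5 = -1616/5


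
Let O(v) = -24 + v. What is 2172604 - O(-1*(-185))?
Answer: 2172443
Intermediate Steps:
2172604 - O(-1*(-185)) = 2172604 - (-24 - 1*(-185)) = 2172604 - (-24 + 185) = 2172604 - 1*161 = 2172604 - 161 = 2172443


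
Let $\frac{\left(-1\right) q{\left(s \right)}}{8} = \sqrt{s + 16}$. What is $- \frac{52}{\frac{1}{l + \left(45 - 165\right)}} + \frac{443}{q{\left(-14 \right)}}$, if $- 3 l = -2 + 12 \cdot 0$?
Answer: $\frac{18616}{3} - \frac{443 \sqrt{2}}{16} \approx 6166.2$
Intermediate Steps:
$l = \frac{2}{3}$ ($l = - \frac{-2 + 12 \cdot 0}{3} = - \frac{-2 + 0}{3} = \left(- \frac{1}{3}\right) \left(-2\right) = \frac{2}{3} \approx 0.66667$)
$q{\left(s \right)} = - 8 \sqrt{16 + s}$ ($q{\left(s \right)} = - 8 \sqrt{s + 16} = - 8 \sqrt{16 + s}$)
$- \frac{52}{\frac{1}{l + \left(45 - 165\right)}} + \frac{443}{q{\left(-14 \right)}} = - \frac{52}{\frac{1}{\frac{2}{3} + \left(45 - 165\right)}} + \frac{443}{\left(-8\right) \sqrt{16 - 14}} = - \frac{52}{\frac{1}{\frac{2}{3} + \left(45 - 165\right)}} + \frac{443}{\left(-8\right) \sqrt{2}} = - \frac{52}{\frac{1}{\frac{2}{3} - 120}} + 443 \left(- \frac{\sqrt{2}}{16}\right) = - \frac{52}{\frac{1}{- \frac{358}{3}}} - \frac{443 \sqrt{2}}{16} = - \frac{52}{- \frac{3}{358}} - \frac{443 \sqrt{2}}{16} = \left(-52\right) \left(- \frac{358}{3}\right) - \frac{443 \sqrt{2}}{16} = \frac{18616}{3} - \frac{443 \sqrt{2}}{16}$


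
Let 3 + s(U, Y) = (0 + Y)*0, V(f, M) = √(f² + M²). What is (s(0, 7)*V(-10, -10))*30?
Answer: -900*√2 ≈ -1272.8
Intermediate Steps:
V(f, M) = √(M² + f²)
s(U, Y) = -3 (s(U, Y) = -3 + (0 + Y)*0 = -3 + Y*0 = -3 + 0 = -3)
(s(0, 7)*V(-10, -10))*30 = -3*√((-10)² + (-10)²)*30 = -3*√(100 + 100)*30 = -30*√2*30 = -900*√2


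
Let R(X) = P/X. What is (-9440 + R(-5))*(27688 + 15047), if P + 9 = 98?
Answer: -404179083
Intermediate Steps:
P = 89 (P = -9 + 98 = 89)
R(X) = 89/X
(-9440 + R(-5))*(27688 + 15047) = (-9440 + 89/(-5))*(27688 + 15047) = (-9440 + 89*(-⅕))*42735 = (-9440 - 89/5)*42735 = -47289/5*42735 = -404179083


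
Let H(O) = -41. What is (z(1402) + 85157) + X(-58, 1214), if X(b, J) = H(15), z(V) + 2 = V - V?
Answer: 85114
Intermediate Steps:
z(V) = -2 (z(V) = -2 + (V - V) = -2 + 0 = -2)
X(b, J) = -41
(z(1402) + 85157) + X(-58, 1214) = (-2 + 85157) - 41 = 85155 - 41 = 85114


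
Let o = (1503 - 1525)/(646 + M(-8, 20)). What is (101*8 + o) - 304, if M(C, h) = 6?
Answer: 164293/326 ≈ 503.97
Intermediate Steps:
o = -11/326 (o = (1503 - 1525)/(646 + 6) = -22/652 = -22*1/652 = -11/326 ≈ -0.033742)
(101*8 + o) - 304 = (101*8 - 11/326) - 304 = (808 - 11/326) - 304 = 263397/326 - 304 = 164293/326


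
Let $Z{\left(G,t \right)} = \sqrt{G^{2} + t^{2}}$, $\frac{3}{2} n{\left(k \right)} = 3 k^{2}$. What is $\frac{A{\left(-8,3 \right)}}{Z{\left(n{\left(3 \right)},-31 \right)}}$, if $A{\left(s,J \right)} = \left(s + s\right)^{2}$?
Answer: $\frac{256 \sqrt{1285}}{1285} \approx 7.1415$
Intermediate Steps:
$n{\left(k \right)} = 2 k^{2}$ ($n{\left(k \right)} = \frac{2 \cdot 3 k^{2}}{3} = 2 k^{2}$)
$A{\left(s,J \right)} = 4 s^{2}$ ($A{\left(s,J \right)} = \left(2 s\right)^{2} = 4 s^{2}$)
$\frac{A{\left(-8,3 \right)}}{Z{\left(n{\left(3 \right)},-31 \right)}} = \frac{4 \left(-8\right)^{2}}{\sqrt{\left(2 \cdot 3^{2}\right)^{2} + \left(-31\right)^{2}}} = \frac{4 \cdot 64}{\sqrt{\left(2 \cdot 9\right)^{2} + 961}} = \frac{256}{\sqrt{18^{2} + 961}} = \frac{256}{\sqrt{324 + 961}} = \frac{256}{\sqrt{1285}} = 256 \frac{\sqrt{1285}}{1285} = \frac{256 \sqrt{1285}}{1285}$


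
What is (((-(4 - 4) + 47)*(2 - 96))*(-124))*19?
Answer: 10408808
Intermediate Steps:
(((-(4 - 4) + 47)*(2 - 96))*(-124))*19 = (((-1*0 + 47)*(-94))*(-124))*19 = (((0 + 47)*(-94))*(-124))*19 = ((47*(-94))*(-124))*19 = -4418*(-124)*19 = 547832*19 = 10408808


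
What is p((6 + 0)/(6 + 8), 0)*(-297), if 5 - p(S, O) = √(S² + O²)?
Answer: -9504/7 ≈ -1357.7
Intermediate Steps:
p(S, O) = 5 - √(O² + S²) (p(S, O) = 5 - √(S² + O²) = 5 - √(O² + S²))
p((6 + 0)/(6 + 8), 0)*(-297) = (5 - √(0² + ((6 + 0)/(6 + 8))²))*(-297) = (5 - √(0 + (6/14)²))*(-297) = (5 - √(0 + (6*(1/14))²))*(-297) = (5 - √(0 + (3/7)²))*(-297) = (5 - √(0 + 9/49))*(-297) = (5 - √(9/49))*(-297) = (5 - 1*3/7)*(-297) = (5 - 3/7)*(-297) = (32/7)*(-297) = -9504/7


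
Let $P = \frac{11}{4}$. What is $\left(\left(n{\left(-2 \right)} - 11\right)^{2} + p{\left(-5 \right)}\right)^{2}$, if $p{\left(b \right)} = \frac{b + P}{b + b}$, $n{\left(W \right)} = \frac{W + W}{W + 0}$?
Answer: $\frac{10556001}{1600} \approx 6597.5$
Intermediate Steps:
$n{\left(W \right)} = 2$ ($n{\left(W \right)} = \frac{2 W}{W} = 2$)
$P = \frac{11}{4}$ ($P = 11 \cdot \frac{1}{4} = \frac{11}{4} \approx 2.75$)
$p{\left(b \right)} = \frac{\frac{11}{4} + b}{2 b}$ ($p{\left(b \right)} = \frac{b + \frac{11}{4}}{b + b} = \frac{\frac{11}{4} + b}{2 b}$)
$\left(\left(n{\left(-2 \right)} - 11\right)^{2} + p{\left(-5 \right)}\right)^{2} = \left(\left(2 - 11\right)^{2} + \frac{11 + 4 \left(-5\right)}{8 \left(-5\right)}\right)^{2} = \left(\left(-9\right)^{2} + \frac{1}{8} \left(- \frac{1}{5}\right) \left(11 - 20\right)\right)^{2} = \left(81 + \frac{1}{8} \left(- \frac{1}{5}\right) \left(-9\right)\right)^{2} = \left(81 + \frac{9}{40}\right)^{2} = \left(\frac{3249}{40}\right)^{2} = \frac{10556001}{1600}$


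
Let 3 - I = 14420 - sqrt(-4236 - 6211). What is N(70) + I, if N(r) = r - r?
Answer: -14417 + I*sqrt(10447) ≈ -14417.0 + 102.21*I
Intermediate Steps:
N(r) = 0
I = -14417 + I*sqrt(10447) (I = 3 - (14420 - sqrt(-4236 - 6211)) = 3 - (14420 - sqrt(-10447)) = 3 - (14420 - I*sqrt(10447)) = 3 + (-14420 + I*sqrt(10447)) = -14417 + I*sqrt(10447) ≈ -14417.0 + 102.21*I)
N(70) + I = 0 + (-14417 + I*sqrt(10447)) = -14417 + I*sqrt(10447)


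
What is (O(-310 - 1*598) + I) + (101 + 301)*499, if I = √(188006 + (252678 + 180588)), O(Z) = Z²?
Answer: 1025062 + 2*√155318 ≈ 1.0259e+6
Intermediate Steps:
I = 2*√155318 (I = √(188006 + 433266) = √621272 = 2*√155318 ≈ 788.21)
(O(-310 - 1*598) + I) + (101 + 301)*499 = ((-310 - 1*598)² + 2*√155318) + (101 + 301)*499 = ((-310 - 598)² + 2*√155318) + 402*499 = ((-908)² + 2*√155318) + 200598 = (824464 + 2*√155318) + 200598 = 1025062 + 2*√155318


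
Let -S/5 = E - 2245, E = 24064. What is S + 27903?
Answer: -81192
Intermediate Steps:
S = -109095 (S = -5*(24064 - 2245) = -5*21819 = -109095)
S + 27903 = -109095 + 27903 = -81192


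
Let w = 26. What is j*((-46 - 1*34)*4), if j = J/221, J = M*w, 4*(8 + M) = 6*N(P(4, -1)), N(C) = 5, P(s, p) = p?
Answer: 320/17 ≈ 18.824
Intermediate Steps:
M = -½ (M = -8 + (6*5)/4 = -8 + (¼)*30 = -8 + 15/2 = -½ ≈ -0.50000)
J = -13 (J = -½*26 = -13)
j = -1/17 (j = -13/221 = -13*1/221 = -1/17 ≈ -0.058824)
j*((-46 - 1*34)*4) = -(-46 - 1*34)*4/17 = -(-46 - 34)*4/17 = -(-80)*4/17 = -1/17*(-320) = 320/17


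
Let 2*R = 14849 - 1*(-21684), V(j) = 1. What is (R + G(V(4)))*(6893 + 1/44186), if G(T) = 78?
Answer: 11174519118211/88372 ≈ 1.2645e+8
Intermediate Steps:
R = 36533/2 (R = (14849 - 1*(-21684))/2 = (14849 + 21684)/2 = (½)*36533 = 36533/2 ≈ 18267.)
(R + G(V(4)))*(6893 + 1/44186) = (36533/2 + 78)*(6893 + 1/44186) = 36689*(6893 + 1/44186)/2 = (36689/2)*(304574099/44186) = 11174519118211/88372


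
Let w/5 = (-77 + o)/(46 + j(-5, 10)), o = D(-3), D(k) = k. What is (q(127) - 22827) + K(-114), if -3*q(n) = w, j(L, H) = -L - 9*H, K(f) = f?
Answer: -2684497/117 ≈ -22944.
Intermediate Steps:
o = -3
w = 400/39 (w = 5*((-77 - 3)/(46 + (-1*(-5) - 9*10))) = 5*(-80/(46 + (5 - 90))) = 5*(-80/(46 - 85)) = 5*(-80/(-39)) = 5*(-80*(-1/39)) = 5*(80/39) = 400/39 ≈ 10.256)
q(n) = -400/117 (q(n) = -1/3*400/39 = -400/117)
(q(127) - 22827) + K(-114) = (-400/117 - 22827) - 114 = -2671159/117 - 114 = -2684497/117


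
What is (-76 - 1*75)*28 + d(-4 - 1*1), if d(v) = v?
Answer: -4233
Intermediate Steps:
(-76 - 1*75)*28 + d(-4 - 1*1) = (-76 - 1*75)*28 + (-4 - 1*1) = (-76 - 75)*28 + (-4 - 1) = -151*28 - 5 = -4228 - 5 = -4233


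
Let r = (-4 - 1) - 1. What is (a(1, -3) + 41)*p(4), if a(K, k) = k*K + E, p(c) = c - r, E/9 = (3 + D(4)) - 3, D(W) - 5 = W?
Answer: 1190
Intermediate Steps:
D(W) = 5 + W
r = -6 (r = -5 - 1 = -6)
E = 81 (E = 9*((3 + (5 + 4)) - 3) = 9*((3 + 9) - 3) = 9*(12 - 3) = 9*9 = 81)
p(c) = 6 + c (p(c) = c - 1*(-6) = c + 6 = 6 + c)
a(K, k) = 81 + K*k (a(K, k) = k*K + 81 = K*k + 81 = 81 + K*k)
(a(1, -3) + 41)*p(4) = ((81 + 1*(-3)) + 41)*(6 + 4) = ((81 - 3) + 41)*10 = (78 + 41)*10 = 119*10 = 1190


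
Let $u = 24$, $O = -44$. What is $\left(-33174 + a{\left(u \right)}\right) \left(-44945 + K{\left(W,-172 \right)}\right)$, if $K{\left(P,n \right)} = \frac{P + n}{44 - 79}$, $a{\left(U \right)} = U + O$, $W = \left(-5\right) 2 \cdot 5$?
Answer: $\frac{7458468926}{5} \approx 1.4917 \cdot 10^{9}$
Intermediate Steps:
$W = -50$ ($W = \left(-10\right) 5 = -50$)
$a{\left(U \right)} = -44 + U$ ($a{\left(U \right)} = U - 44 = -44 + U$)
$K{\left(P,n \right)} = - \frac{P}{35} - \frac{n}{35}$ ($K{\left(P,n \right)} = \frac{P + n}{-35} = \left(P + n\right) \left(- \frac{1}{35}\right) = - \frac{P}{35} - \frac{n}{35}$)
$\left(-33174 + a{\left(u \right)}\right) \left(-44945 + K{\left(W,-172 \right)}\right) = \left(-33174 + \left(-44 + 24\right)\right) \left(-44945 - - \frac{222}{35}\right) = \left(-33174 - 20\right) \left(-44945 + \left(\frac{10}{7} + \frac{172}{35}\right)\right) = - 33194 \left(-44945 + \frac{222}{35}\right) = \left(-33194\right) \left(- \frac{1572853}{35}\right) = \frac{7458468926}{5}$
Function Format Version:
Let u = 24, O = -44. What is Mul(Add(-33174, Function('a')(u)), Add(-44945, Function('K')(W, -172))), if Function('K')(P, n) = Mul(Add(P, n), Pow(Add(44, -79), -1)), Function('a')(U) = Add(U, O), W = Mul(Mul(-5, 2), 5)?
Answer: Rational(7458468926, 5) ≈ 1.4917e+9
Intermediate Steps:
W = -50 (W = Mul(-10, 5) = -50)
Function('a')(U) = Add(-44, U) (Function('a')(U) = Add(U, -44) = Add(-44, U))
Function('K')(P, n) = Add(Mul(Rational(-1, 35), P), Mul(Rational(-1, 35), n)) (Function('K')(P, n) = Mul(Add(P, n), Pow(-35, -1)) = Mul(Add(P, n), Rational(-1, 35)) = Add(Mul(Rational(-1, 35), P), Mul(Rational(-1, 35), n)))
Mul(Add(-33174, Function('a')(u)), Add(-44945, Function('K')(W, -172))) = Mul(Add(-33174, Add(-44, 24)), Add(-44945, Add(Mul(Rational(-1, 35), -50), Mul(Rational(-1, 35), -172)))) = Mul(Add(-33174, -20), Add(-44945, Add(Rational(10, 7), Rational(172, 35)))) = Mul(-33194, Add(-44945, Rational(222, 35))) = Mul(-33194, Rational(-1572853, 35)) = Rational(7458468926, 5)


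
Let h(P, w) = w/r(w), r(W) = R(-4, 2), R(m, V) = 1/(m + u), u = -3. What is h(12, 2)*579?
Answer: -8106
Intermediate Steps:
R(m, V) = 1/(-3 + m) (R(m, V) = 1/(m - 3) = 1/(-3 + m))
r(W) = -⅐ (r(W) = 1/(-3 - 4) = 1/(-7) = -⅐)
h(P, w) = -7*w (h(P, w) = w/(-⅐) = w*(-7) = -7*w)
h(12, 2)*579 = -7*2*579 = -14*579 = -8106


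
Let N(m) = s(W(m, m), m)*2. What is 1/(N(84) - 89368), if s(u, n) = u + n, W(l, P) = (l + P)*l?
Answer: -1/60976 ≈ -1.6400e-5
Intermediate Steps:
W(l, P) = l*(P + l) (W(l, P) = (P + l)*l = l*(P + l))
s(u, n) = n + u
N(m) = 2*m + 4*m² (N(m) = (m + m*(m + m))*2 = (m + m*(2*m))*2 = (m + 2*m²)*2 = 2*m + 4*m²)
1/(N(84) - 89368) = 1/(2*84*(1 + 2*84) - 89368) = 1/(2*84*(1 + 168) - 89368) = 1/(2*84*169 - 89368) = 1/(28392 - 89368) = 1/(-60976) = -1/60976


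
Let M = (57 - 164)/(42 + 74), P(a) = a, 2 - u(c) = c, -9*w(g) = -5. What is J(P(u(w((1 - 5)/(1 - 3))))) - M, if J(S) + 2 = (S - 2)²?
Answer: -7225/9396 ≈ -0.76894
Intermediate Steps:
w(g) = 5/9 (w(g) = -⅑*(-5) = 5/9)
u(c) = 2 - c
J(S) = -2 + (-2 + S)² (J(S) = -2 + (S - 2)² = -2 + (-2 + S)²)
M = -107/116 ≈ -0.92241
J(P(u(w((1 - 5)/(1 - 3))))) - M = (-2 + (-2 + (2 - 1*5/9))²) - 1*(-107/116) = (-2 + (-2 + (2 - 5/9))²) + 107/116 = (-2 + (-2 + 13/9)²) + 107/116 = (-2 + (-5/9)²) + 107/116 = (-2 + 25/81) + 107/116 = -137/81 + 107/116 = -7225/9396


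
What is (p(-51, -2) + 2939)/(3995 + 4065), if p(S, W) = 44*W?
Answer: 2851/8060 ≈ 0.35372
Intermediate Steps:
(p(-51, -2) + 2939)/(3995 + 4065) = (44*(-2) + 2939)/(3995 + 4065) = (-88 + 2939)/8060 = 2851*(1/8060) = 2851/8060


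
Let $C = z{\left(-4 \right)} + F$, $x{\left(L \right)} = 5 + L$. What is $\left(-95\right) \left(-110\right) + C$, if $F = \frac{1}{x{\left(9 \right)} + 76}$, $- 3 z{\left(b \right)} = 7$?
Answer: $\frac{940291}{90} \approx 10448.0$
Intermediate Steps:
$z{\left(b \right)} = - \frac{7}{3}$ ($z{\left(b \right)} = \left(- \frac{1}{3}\right) 7 = - \frac{7}{3}$)
$F = \frac{1}{90}$ ($F = \frac{1}{\left(5 + 9\right) + 76} = \frac{1}{14 + 76} = \frac{1}{90} \approx 0.011111$)
$C = - \frac{209}{90}$ ($C = - \frac{7}{3} + \frac{1}{90} = - \frac{209}{90} \approx -2.3222$)
$\left(-95\right) \left(-110\right) + C = \left(-95\right) \left(-110\right) - \frac{209}{90} = 10450 - \frac{209}{90} = \frac{940291}{90}$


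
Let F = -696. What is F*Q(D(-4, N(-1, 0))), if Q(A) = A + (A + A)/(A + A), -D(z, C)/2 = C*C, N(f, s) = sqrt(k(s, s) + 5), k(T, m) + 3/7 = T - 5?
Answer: -9048/7 ≈ -1292.6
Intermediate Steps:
k(T, m) = -38/7 + T (k(T, m) = -3/7 + (T - 5) = -3/7 + (-5 + T) = -38/7 + T)
N(f, s) = sqrt(-3/7 + s) (N(f, s) = sqrt((-38/7 + s) + 5) = sqrt(-3/7 + s))
D(z, C) = -2*C**2 (D(z, C) = -2*C*C = -2*C**2)
Q(A) = 1 + A (Q(A) = A + (2*A)/((2*A)) = A + (2*A)*(1/(2*A)) = A + 1 = 1 + A)
F*Q(D(-4, N(-1, 0))) = -696*(1 - 2*(sqrt(-21 + 49*0)/7)**2) = -696*(1 - 2*(sqrt(-21 + 0)/7)**2) = -696*(1 - 2*(sqrt(-21)/7)**2) = -696*(1 - 2*((I*sqrt(21))/7)**2) = -696*(1 - 2*(I*sqrt(21)/7)**2) = -696*(1 - 2*(-3/7)) = -696*(1 + 6/7) = -696*13/7 = -9048/7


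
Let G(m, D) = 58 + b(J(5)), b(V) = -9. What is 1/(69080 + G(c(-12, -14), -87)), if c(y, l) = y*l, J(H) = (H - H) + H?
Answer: 1/69129 ≈ 1.4466e-5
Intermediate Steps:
J(H) = H (J(H) = 0 + H = H)
c(y, l) = l*y
G(m, D) = 49 (G(m, D) = 58 - 9 = 49)
1/(69080 + G(c(-12, -14), -87)) = 1/(69080 + 49) = 1/69129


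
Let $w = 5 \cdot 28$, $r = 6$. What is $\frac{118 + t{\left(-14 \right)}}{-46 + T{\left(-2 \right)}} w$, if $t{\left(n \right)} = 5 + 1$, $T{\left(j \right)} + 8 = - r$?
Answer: $- \frac{868}{3} \approx -289.33$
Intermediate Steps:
$T{\left(j \right)} = -14$ ($T{\left(j \right)} = -8 - 6 = -14$)
$t{\left(n \right)} = 6$
$w = 140$
$\frac{118 + t{\left(-14 \right)}}{-46 + T{\left(-2 \right)}} w = \frac{118 + 6}{-46 - 14} \cdot 140 = \frac{124}{-60} \cdot 140 = 124 \left(- \frac{1}{60}\right) 140 = \left(- \frac{31}{15}\right) 140 = - \frac{868}{3}$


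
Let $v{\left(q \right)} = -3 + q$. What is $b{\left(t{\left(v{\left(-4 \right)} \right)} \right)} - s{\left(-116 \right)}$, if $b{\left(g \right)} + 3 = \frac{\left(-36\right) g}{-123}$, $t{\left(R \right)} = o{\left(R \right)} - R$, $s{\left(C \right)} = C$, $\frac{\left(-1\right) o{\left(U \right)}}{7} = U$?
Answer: $\frac{5305}{41} \approx 129.39$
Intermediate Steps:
$o{\left(U \right)} = - 7 U$
$t{\left(R \right)} = - 8 R$ ($t{\left(R \right)} = - 7 R - R = - 8 R$)
$b{\left(g \right)} = -3 + \frac{12 g}{41}$ ($b{\left(g \right)} = -3 + \frac{\left(-36\right) g}{-123} = -3 + - 36 g \left(- \frac{1}{123}\right) = -3 + \frac{12 g}{41}$)
$b{\left(t{\left(v{\left(-4 \right)} \right)} \right)} - s{\left(-116 \right)} = \left(-3 + \frac{12 \left(- 8 \left(-3 - 4\right)\right)}{41}\right) - -116 = \left(-3 + \frac{12 \left(\left(-8\right) \left(-7\right)\right)}{41}\right) + 116 = \left(-3 + \frac{12}{41} \cdot 56\right) + 116 = \left(-3 + \frac{672}{41}\right) + 116 = \frac{549}{41} + 116 = \frac{5305}{41}$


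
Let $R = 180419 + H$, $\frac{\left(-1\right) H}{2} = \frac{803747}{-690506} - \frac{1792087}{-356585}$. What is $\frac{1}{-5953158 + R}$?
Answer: $- \frac{123112041005}{710694631321864722} \approx -1.7323 \cdot 10^{-7}$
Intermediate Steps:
$H = - \frac{950842702027}{123112041005}$ ($H = - 2 \left(\frac{803747}{-690506} - \frac{1792087}{-356585}\right) = - 2 \left(803747 \left(- \frac{1}{690506}\right) - - \frac{1792087}{356585}\right) = - 2 \left(- \frac{803747}{690506} + \frac{1792087}{356585}\right) = \left(-2\right) \frac{950842702027}{246224082010} = - \frac{950842702027}{123112041005} \approx -7.7234$)
$R = \frac{22210800483379068}{123112041005}$ ($R = 180419 - \frac{950842702027}{123112041005} = \frac{22210800483379068}{123112041005} \approx 1.8041 \cdot 10^{5}$)
$\frac{1}{-5953158 + R} = \frac{1}{-5953158 + \frac{22210800483379068}{123112041005}} = \frac{1}{- \frac{710694631321864722}{123112041005}} = - \frac{123112041005}{710694631321864722}$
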